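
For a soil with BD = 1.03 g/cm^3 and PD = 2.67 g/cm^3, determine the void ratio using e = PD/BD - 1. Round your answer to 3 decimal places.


Step 1: e = PD / BD - 1
Step 2: e = 2.67 / 1.03 - 1
Step 3: e = 2.59223 - 1
Step 4: e = 1.592

1.592


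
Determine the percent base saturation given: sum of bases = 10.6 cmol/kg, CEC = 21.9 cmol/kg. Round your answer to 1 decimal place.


Step 1: BS = 100 * (sum of bases) / CEC
Step 2: BS = 100 * 10.6 / 21.9
Step 3: BS = 48.4%

48.4


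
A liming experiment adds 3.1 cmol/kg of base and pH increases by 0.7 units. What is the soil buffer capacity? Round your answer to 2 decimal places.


Step 1: BC = change in base / change in pH
Step 2: BC = 3.1 / 0.7
Step 3: BC = 4.43 cmol/(kg*pH unit)

4.43


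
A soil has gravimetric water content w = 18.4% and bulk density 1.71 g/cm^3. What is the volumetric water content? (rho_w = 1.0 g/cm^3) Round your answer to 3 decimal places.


Step 1: theta = (w / 100) * BD / rho_w
Step 2: theta = (18.4 / 100) * 1.71 / 1.0
Step 3: theta = 0.184 * 1.71
Step 4: theta = 0.315

0.315


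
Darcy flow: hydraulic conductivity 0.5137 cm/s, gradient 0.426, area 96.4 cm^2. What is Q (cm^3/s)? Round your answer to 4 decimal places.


Step 1: Apply Darcy's law: Q = K * i * A
Step 2: Q = 0.5137 * 0.426 * 96.4
Step 3: Q = 21.0958 cm^3/s

21.0958


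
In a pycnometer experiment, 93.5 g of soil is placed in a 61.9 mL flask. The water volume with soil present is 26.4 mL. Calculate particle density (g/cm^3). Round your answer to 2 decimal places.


Step 1: Volume of solids = flask volume - water volume with soil
Step 2: V_solids = 61.9 - 26.4 = 35.5 mL
Step 3: Particle density = mass / V_solids = 93.5 / 35.5 = 2.63 g/cm^3

2.63


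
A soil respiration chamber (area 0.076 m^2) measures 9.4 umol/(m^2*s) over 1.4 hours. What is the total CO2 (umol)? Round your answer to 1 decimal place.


Step 1: Convert time to seconds: 1.4 hr * 3600 = 5040.0 s
Step 2: Total = flux * area * time_s
Step 3: Total = 9.4 * 0.076 * 5040.0
Step 4: Total = 3600.6 umol

3600.6


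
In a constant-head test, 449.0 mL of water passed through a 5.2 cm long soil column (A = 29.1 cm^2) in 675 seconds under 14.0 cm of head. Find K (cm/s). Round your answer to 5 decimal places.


Step 1: K = Q * L / (A * t * h)
Step 2: Numerator = 449.0 * 5.2 = 2334.8
Step 3: Denominator = 29.1 * 675 * 14.0 = 274995.0
Step 4: K = 2334.8 / 274995.0 = 0.00849 cm/s

0.00849


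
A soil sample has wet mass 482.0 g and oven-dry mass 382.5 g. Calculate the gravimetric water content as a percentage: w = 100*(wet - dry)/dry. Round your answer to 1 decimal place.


Step 1: Water mass = wet - dry = 482.0 - 382.5 = 99.5 g
Step 2: w = 100 * water mass / dry mass
Step 3: w = 100 * 99.5 / 382.5 = 26.0%

26.0


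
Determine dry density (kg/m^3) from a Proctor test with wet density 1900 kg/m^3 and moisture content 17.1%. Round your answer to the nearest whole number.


Step 1: Dry density = wet density / (1 + w/100)
Step 2: Dry density = 1900 / (1 + 17.1/100)
Step 3: Dry density = 1900 / 1.171
Step 4: Dry density = 1623 kg/m^3

1623


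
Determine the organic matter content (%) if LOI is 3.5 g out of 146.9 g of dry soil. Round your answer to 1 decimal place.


Step 1: OM% = 100 * LOI / sample mass
Step 2: OM = 100 * 3.5 / 146.9
Step 3: OM = 2.4%

2.4


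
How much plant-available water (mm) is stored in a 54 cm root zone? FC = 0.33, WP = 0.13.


Step 1: Available water = (FC - WP) * depth * 10
Step 2: AW = (0.33 - 0.13) * 54 * 10
Step 3: AW = 0.2 * 54 * 10
Step 4: AW = 108.0 mm

108.0


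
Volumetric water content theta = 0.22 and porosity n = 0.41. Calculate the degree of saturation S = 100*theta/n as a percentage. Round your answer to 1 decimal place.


Step 1: S = 100 * theta_v / n
Step 2: S = 100 * 0.22 / 0.41
Step 3: S = 53.7%

53.7


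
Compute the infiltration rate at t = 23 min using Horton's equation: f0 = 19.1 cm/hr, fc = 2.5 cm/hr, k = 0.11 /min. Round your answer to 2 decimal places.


Step 1: f = fc + (f0 - fc) * exp(-k * t)
Step 2: exp(-0.11 * 23) = 0.079659
Step 3: f = 2.5 + (19.1 - 2.5) * 0.079659
Step 4: f = 2.5 + 16.6 * 0.079659
Step 5: f = 3.82 cm/hr

3.82


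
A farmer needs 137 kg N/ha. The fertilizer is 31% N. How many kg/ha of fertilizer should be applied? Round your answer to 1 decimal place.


Step 1: Fertilizer rate = target N / (N content / 100)
Step 2: Rate = 137 / (31 / 100)
Step 3: Rate = 137 / 0.31
Step 4: Rate = 441.9 kg/ha

441.9


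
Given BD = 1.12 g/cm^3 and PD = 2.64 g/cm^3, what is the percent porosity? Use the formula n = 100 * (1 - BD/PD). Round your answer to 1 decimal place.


Step 1: Formula: n = 100 * (1 - BD / PD)
Step 2: n = 100 * (1 - 1.12 / 2.64)
Step 3: n = 100 * (1 - 0.42424)
Step 4: n = 57.6%

57.6


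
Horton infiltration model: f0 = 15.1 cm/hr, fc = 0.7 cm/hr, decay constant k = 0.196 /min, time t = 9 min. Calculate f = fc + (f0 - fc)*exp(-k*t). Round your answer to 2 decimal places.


Step 1: f = fc + (f0 - fc) * exp(-k * t)
Step 2: exp(-0.196 * 9) = 0.171358
Step 3: f = 0.7 + (15.1 - 0.7) * 0.171358
Step 4: f = 0.7 + 14.4 * 0.171358
Step 5: f = 3.17 cm/hr

3.17


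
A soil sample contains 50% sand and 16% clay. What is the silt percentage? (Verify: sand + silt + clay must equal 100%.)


Step 1: sand + silt + clay = 100%
Step 2: silt = 100 - sand - clay
Step 3: silt = 100 - 50 - 16
Step 4: silt = 34%

34


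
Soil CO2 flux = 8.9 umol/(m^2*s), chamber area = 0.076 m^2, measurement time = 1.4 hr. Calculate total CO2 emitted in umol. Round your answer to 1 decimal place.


Step 1: Convert time to seconds: 1.4 hr * 3600 = 5040.0 s
Step 2: Total = flux * area * time_s
Step 3: Total = 8.9 * 0.076 * 5040.0
Step 4: Total = 3409.1 umol

3409.1


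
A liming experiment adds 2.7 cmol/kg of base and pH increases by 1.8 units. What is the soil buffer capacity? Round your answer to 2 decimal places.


Step 1: BC = change in base / change in pH
Step 2: BC = 2.7 / 1.8
Step 3: BC = 1.5 cmol/(kg*pH unit)

1.5


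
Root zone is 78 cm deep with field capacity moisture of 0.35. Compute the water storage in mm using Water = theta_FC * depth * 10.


Step 1: Water (mm) = theta_FC * depth (cm) * 10
Step 2: Water = 0.35 * 78 * 10
Step 3: Water = 273.0 mm

273.0


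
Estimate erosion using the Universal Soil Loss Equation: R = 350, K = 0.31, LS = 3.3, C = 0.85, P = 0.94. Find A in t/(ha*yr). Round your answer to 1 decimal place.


Step 1: A = R * K * LS * C * P
Step 2: R * K = 350 * 0.31 = 108.5
Step 3: (R*K) * LS = 108.5 * 3.3 = 358.05
Step 4: * C * P = 358.05 * 0.85 * 0.94 = 286.1
Step 5: A = 286.1 t/(ha*yr)

286.1


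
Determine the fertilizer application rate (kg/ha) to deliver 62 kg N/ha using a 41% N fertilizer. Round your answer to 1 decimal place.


Step 1: Fertilizer rate = target N / (N content / 100)
Step 2: Rate = 62 / (41 / 100)
Step 3: Rate = 62 / 0.41
Step 4: Rate = 151.2 kg/ha

151.2


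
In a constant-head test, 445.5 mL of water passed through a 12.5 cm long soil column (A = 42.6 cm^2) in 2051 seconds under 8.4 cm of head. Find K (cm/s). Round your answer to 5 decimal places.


Step 1: K = Q * L / (A * t * h)
Step 2: Numerator = 445.5 * 12.5 = 5568.75
Step 3: Denominator = 42.6 * 2051 * 8.4 = 733929.84
Step 4: K = 5568.75 / 733929.84 = 0.00759 cm/s

0.00759


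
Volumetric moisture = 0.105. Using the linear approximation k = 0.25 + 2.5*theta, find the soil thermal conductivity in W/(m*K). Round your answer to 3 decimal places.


Step 1: k = 0.25 + 2.5 * theta
Step 2: k = 0.25 + 2.5 * 0.105
Step 3: k = 0.25 + 0.263
Step 4: k = 0.513 W/(m*K)

0.513


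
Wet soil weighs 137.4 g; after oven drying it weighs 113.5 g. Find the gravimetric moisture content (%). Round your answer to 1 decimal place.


Step 1: Water mass = wet - dry = 137.4 - 113.5 = 23.9 g
Step 2: w = 100 * water mass / dry mass
Step 3: w = 100 * 23.9 / 113.5 = 21.1%

21.1


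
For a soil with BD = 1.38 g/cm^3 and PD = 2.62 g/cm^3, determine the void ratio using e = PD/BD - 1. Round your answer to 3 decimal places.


Step 1: e = PD / BD - 1
Step 2: e = 2.62 / 1.38 - 1
Step 3: e = 1.89855 - 1
Step 4: e = 0.899

0.899


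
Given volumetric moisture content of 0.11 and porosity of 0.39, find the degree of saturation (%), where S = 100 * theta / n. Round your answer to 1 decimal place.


Step 1: S = 100 * theta_v / n
Step 2: S = 100 * 0.11 / 0.39
Step 3: S = 28.2%

28.2


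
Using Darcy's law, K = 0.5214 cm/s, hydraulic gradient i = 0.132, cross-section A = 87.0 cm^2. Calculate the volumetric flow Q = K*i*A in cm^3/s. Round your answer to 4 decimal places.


Step 1: Apply Darcy's law: Q = K * i * A
Step 2: Q = 0.5214 * 0.132 * 87.0
Step 3: Q = 5.9878 cm^3/s

5.9878


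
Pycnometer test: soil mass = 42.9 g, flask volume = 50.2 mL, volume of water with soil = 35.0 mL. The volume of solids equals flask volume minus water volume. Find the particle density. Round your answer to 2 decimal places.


Step 1: Volume of solids = flask volume - water volume with soil
Step 2: V_solids = 50.2 - 35.0 = 15.2 mL
Step 3: Particle density = mass / V_solids = 42.9 / 15.2 = 2.82 g/cm^3

2.82


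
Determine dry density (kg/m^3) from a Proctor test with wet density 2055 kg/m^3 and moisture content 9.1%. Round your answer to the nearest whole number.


Step 1: Dry density = wet density / (1 + w/100)
Step 2: Dry density = 2055 / (1 + 9.1/100)
Step 3: Dry density = 2055 / 1.091
Step 4: Dry density = 1884 kg/m^3

1884


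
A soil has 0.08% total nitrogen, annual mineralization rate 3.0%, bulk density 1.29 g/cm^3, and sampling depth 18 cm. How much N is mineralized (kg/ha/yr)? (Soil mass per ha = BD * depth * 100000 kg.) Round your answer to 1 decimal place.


Step 1: Soil mass per ha = BD * depth * 100000 = 1.29 * 18 * 100000 = 2322000 kg
Step 2: Total N pool = soil mass * N%/100 = 2322000 * 0.08/100 = 1857.6 kg/ha
Step 3: N mineralized = N pool * rate%/100 = 1857.6 * 3.0/100 = 55.7 kg/ha/yr

55.7


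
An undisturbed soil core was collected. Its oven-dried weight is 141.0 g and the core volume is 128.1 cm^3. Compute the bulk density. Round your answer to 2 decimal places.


Step 1: Identify the formula: BD = dry mass / volume
Step 2: Substitute values: BD = 141.0 / 128.1
Step 3: BD = 1.1 g/cm^3

1.1


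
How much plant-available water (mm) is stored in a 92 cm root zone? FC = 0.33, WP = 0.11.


Step 1: Available water = (FC - WP) * depth * 10
Step 2: AW = (0.33 - 0.11) * 92 * 10
Step 3: AW = 0.22 * 92 * 10
Step 4: AW = 202.4 mm

202.4


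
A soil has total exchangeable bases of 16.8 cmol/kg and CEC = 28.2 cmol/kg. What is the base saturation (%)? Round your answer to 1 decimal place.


Step 1: BS = 100 * (sum of bases) / CEC
Step 2: BS = 100 * 16.8 / 28.2
Step 3: BS = 59.6%

59.6


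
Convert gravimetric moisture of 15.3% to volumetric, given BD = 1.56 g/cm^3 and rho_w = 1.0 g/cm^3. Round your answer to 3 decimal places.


Step 1: theta = (w / 100) * BD / rho_w
Step 2: theta = (15.3 / 100) * 1.56 / 1.0
Step 3: theta = 0.153 * 1.56
Step 4: theta = 0.239

0.239


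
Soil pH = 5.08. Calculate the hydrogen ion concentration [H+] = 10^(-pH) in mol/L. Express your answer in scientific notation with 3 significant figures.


Step 1: [H+] = 10^(-pH)
Step 2: [H+] = 10^(-5.08)
Step 3: [H+] = 8.32e-06 mol/L

8.32e-06


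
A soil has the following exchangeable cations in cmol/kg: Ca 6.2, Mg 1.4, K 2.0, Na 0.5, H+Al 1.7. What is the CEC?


Step 1: CEC = Ca + Mg + K + Na + (H+Al)
Step 2: CEC = 6.2 + 1.4 + 2.0 + 0.5 + 1.7
Step 3: CEC = 11.8 cmol/kg

11.8


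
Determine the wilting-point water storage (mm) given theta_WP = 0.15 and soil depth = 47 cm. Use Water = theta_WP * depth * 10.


Step 1: Water (mm) = theta_WP * depth * 10
Step 2: Water = 0.15 * 47 * 10
Step 3: Water = 70.5 mm

70.5


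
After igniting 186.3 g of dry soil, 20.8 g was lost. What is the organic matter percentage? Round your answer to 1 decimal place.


Step 1: OM% = 100 * LOI / sample mass
Step 2: OM = 100 * 20.8 / 186.3
Step 3: OM = 11.2%

11.2


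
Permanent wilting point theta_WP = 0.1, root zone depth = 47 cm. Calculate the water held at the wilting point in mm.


Step 1: Water (mm) = theta_WP * depth * 10
Step 2: Water = 0.1 * 47 * 10
Step 3: Water = 47.0 mm

47.0


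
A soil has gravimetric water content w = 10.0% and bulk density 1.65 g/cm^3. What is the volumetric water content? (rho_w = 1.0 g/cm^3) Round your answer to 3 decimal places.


Step 1: theta = (w / 100) * BD / rho_w
Step 2: theta = (10.0 / 100) * 1.65 / 1.0
Step 3: theta = 0.1 * 1.65
Step 4: theta = 0.165

0.165


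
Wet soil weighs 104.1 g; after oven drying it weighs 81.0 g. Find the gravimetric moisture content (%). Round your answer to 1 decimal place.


Step 1: Water mass = wet - dry = 104.1 - 81.0 = 23.1 g
Step 2: w = 100 * water mass / dry mass
Step 3: w = 100 * 23.1 / 81.0 = 28.5%

28.5


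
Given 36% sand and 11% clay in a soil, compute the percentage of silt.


Step 1: sand + silt + clay = 100%
Step 2: silt = 100 - sand - clay
Step 3: silt = 100 - 36 - 11
Step 4: silt = 53%

53


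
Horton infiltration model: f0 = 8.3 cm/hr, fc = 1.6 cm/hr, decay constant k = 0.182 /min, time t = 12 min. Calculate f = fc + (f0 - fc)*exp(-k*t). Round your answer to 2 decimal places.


Step 1: f = fc + (f0 - fc) * exp(-k * t)
Step 2: exp(-0.182 * 12) = 0.11259
Step 3: f = 1.6 + (8.3 - 1.6) * 0.11259
Step 4: f = 1.6 + 6.7 * 0.11259
Step 5: f = 2.35 cm/hr

2.35


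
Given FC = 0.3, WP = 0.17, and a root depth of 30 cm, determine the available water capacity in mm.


Step 1: Available water = (FC - WP) * depth * 10
Step 2: AW = (0.3 - 0.17) * 30 * 10
Step 3: AW = 0.13 * 30 * 10
Step 4: AW = 39.0 mm

39.0


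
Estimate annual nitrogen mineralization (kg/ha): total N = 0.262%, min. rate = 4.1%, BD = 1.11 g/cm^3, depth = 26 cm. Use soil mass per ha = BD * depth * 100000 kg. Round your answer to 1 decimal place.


Step 1: Soil mass per ha = BD * depth * 100000 = 1.11 * 26 * 100000 = 2886000 kg
Step 2: Total N pool = soil mass * N%/100 = 2886000 * 0.262/100 = 7561.32 kg/ha
Step 3: N mineralized = N pool * rate%/100 = 7561.32 * 4.1/100 = 310.0 kg/ha/yr

310.0


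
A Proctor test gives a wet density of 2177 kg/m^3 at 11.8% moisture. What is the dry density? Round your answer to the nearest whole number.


Step 1: Dry density = wet density / (1 + w/100)
Step 2: Dry density = 2177 / (1 + 11.8/100)
Step 3: Dry density = 2177 / 1.118
Step 4: Dry density = 1947 kg/m^3

1947


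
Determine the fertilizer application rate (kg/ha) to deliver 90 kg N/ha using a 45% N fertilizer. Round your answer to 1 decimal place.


Step 1: Fertilizer rate = target N / (N content / 100)
Step 2: Rate = 90 / (45 / 100)
Step 3: Rate = 90 / 0.45
Step 4: Rate = 200.0 kg/ha

200.0


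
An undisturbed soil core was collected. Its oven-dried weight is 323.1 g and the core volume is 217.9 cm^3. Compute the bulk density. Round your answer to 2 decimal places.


Step 1: Identify the formula: BD = dry mass / volume
Step 2: Substitute values: BD = 323.1 / 217.9
Step 3: BD = 1.48 g/cm^3

1.48


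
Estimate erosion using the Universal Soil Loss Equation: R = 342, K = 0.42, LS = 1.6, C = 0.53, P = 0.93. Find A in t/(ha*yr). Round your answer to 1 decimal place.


Step 1: A = R * K * LS * C * P
Step 2: R * K = 342 * 0.42 = 143.64
Step 3: (R*K) * LS = 143.64 * 1.6 = 229.824
Step 4: * C * P = 229.824 * 0.53 * 0.93 = 113.3
Step 5: A = 113.3 t/(ha*yr)

113.3


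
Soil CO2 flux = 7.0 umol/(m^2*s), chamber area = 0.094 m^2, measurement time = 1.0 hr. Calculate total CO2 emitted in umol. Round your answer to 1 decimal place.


Step 1: Convert time to seconds: 1.0 hr * 3600 = 3600.0 s
Step 2: Total = flux * area * time_s
Step 3: Total = 7.0 * 0.094 * 3600.0
Step 4: Total = 2368.8 umol

2368.8


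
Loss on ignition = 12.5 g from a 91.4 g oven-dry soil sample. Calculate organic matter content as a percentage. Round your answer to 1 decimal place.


Step 1: OM% = 100 * LOI / sample mass
Step 2: OM = 100 * 12.5 / 91.4
Step 3: OM = 13.7%

13.7


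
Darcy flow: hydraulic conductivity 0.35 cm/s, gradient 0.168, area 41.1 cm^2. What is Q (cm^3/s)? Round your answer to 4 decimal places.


Step 1: Apply Darcy's law: Q = K * i * A
Step 2: Q = 0.35 * 0.168 * 41.1
Step 3: Q = 2.4167 cm^3/s

2.4167


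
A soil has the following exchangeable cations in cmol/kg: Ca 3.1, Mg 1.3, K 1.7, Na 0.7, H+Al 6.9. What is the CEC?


Step 1: CEC = Ca + Mg + K + Na + (H+Al)
Step 2: CEC = 3.1 + 1.3 + 1.7 + 0.7 + 6.9
Step 3: CEC = 13.7 cmol/kg

13.7


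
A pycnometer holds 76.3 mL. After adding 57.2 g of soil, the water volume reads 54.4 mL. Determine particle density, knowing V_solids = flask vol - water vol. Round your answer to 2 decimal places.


Step 1: Volume of solids = flask volume - water volume with soil
Step 2: V_solids = 76.3 - 54.4 = 21.9 mL
Step 3: Particle density = mass / V_solids = 57.2 / 21.9 = 2.61 g/cm^3

2.61


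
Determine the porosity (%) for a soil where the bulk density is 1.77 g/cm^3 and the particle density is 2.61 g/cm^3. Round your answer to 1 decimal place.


Step 1: Formula: n = 100 * (1 - BD / PD)
Step 2: n = 100 * (1 - 1.77 / 2.61)
Step 3: n = 100 * (1 - 0.67816)
Step 4: n = 32.2%

32.2


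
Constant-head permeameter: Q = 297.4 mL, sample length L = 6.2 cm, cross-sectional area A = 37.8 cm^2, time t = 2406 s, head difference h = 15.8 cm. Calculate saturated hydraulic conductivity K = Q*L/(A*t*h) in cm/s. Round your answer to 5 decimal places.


Step 1: K = Q * L / (A * t * h)
Step 2: Numerator = 297.4 * 6.2 = 1843.88
Step 3: Denominator = 37.8 * 2406 * 15.8 = 1436959.44
Step 4: K = 1843.88 / 1436959.44 = 0.00128 cm/s

0.00128


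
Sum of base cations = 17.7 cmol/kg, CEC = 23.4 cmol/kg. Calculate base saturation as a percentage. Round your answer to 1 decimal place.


Step 1: BS = 100 * (sum of bases) / CEC
Step 2: BS = 100 * 17.7 / 23.4
Step 3: BS = 75.6%

75.6


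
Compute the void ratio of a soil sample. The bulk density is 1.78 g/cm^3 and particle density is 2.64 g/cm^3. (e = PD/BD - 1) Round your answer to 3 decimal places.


Step 1: e = PD / BD - 1
Step 2: e = 2.64 / 1.78 - 1
Step 3: e = 1.48315 - 1
Step 4: e = 0.483

0.483


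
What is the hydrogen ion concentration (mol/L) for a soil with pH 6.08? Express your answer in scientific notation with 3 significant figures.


Step 1: [H+] = 10^(-pH)
Step 2: [H+] = 10^(-6.08)
Step 3: [H+] = 8.32e-07 mol/L

8.32e-07


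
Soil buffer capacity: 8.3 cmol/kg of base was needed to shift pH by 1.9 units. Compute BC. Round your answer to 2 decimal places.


Step 1: BC = change in base / change in pH
Step 2: BC = 8.3 / 1.9
Step 3: BC = 4.37 cmol/(kg*pH unit)

4.37


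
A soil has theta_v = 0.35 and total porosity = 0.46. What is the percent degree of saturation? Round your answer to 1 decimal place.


Step 1: S = 100 * theta_v / n
Step 2: S = 100 * 0.35 / 0.46
Step 3: S = 76.1%

76.1


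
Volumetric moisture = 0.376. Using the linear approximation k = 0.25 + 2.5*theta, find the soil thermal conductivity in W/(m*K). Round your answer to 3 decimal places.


Step 1: k = 0.25 + 2.5 * theta
Step 2: k = 0.25 + 2.5 * 0.376
Step 3: k = 0.25 + 0.94
Step 4: k = 1.19 W/(m*K)

1.19


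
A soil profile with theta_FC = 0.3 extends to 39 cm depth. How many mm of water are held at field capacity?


Step 1: Water (mm) = theta_FC * depth (cm) * 10
Step 2: Water = 0.3 * 39 * 10
Step 3: Water = 117.0 mm

117.0


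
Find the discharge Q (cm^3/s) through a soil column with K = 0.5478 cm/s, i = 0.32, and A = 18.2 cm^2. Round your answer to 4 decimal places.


Step 1: Apply Darcy's law: Q = K * i * A
Step 2: Q = 0.5478 * 0.32 * 18.2
Step 3: Q = 3.1904 cm^3/s

3.1904


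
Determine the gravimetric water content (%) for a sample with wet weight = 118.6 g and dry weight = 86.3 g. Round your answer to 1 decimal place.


Step 1: Water mass = wet - dry = 118.6 - 86.3 = 32.3 g
Step 2: w = 100 * water mass / dry mass
Step 3: w = 100 * 32.3 / 86.3 = 37.4%

37.4


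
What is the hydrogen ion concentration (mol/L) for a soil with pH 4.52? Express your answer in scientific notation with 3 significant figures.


Step 1: [H+] = 10^(-pH)
Step 2: [H+] = 10^(-4.52)
Step 3: [H+] = 3.02e-05 mol/L

3.02e-05


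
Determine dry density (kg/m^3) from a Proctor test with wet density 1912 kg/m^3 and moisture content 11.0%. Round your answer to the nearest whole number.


Step 1: Dry density = wet density / (1 + w/100)
Step 2: Dry density = 1912 / (1 + 11.0/100)
Step 3: Dry density = 1912 / 1.11
Step 4: Dry density = 1723 kg/m^3

1723


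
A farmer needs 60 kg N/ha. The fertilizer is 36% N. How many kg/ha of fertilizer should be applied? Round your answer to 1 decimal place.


Step 1: Fertilizer rate = target N / (N content / 100)
Step 2: Rate = 60 / (36 / 100)
Step 3: Rate = 60 / 0.36
Step 4: Rate = 166.7 kg/ha

166.7


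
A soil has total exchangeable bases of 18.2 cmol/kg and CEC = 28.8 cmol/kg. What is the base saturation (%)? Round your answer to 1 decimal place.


Step 1: BS = 100 * (sum of bases) / CEC
Step 2: BS = 100 * 18.2 / 28.8
Step 3: BS = 63.2%

63.2


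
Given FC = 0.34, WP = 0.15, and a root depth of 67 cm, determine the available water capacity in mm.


Step 1: Available water = (FC - WP) * depth * 10
Step 2: AW = (0.34 - 0.15) * 67 * 10
Step 3: AW = 0.19 * 67 * 10
Step 4: AW = 127.3 mm

127.3


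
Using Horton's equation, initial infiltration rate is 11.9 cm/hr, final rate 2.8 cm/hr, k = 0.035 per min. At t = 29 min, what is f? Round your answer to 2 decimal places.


Step 1: f = fc + (f0 - fc) * exp(-k * t)
Step 2: exp(-0.035 * 29) = 0.362402
Step 3: f = 2.8 + (11.9 - 2.8) * 0.362402
Step 4: f = 2.8 + 9.1 * 0.362402
Step 5: f = 6.1 cm/hr

6.1


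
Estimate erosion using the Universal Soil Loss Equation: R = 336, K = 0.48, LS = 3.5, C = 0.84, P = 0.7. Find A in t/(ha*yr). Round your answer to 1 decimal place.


Step 1: A = R * K * LS * C * P
Step 2: R * K = 336 * 0.48 = 161.28
Step 3: (R*K) * LS = 161.28 * 3.5 = 564.48
Step 4: * C * P = 564.48 * 0.84 * 0.7 = 331.9
Step 5: A = 331.9 t/(ha*yr)

331.9


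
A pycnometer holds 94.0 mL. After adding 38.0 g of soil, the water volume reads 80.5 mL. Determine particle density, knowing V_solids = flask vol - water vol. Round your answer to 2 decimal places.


Step 1: Volume of solids = flask volume - water volume with soil
Step 2: V_solids = 94.0 - 80.5 = 13.5 mL
Step 3: Particle density = mass / V_solids = 38.0 / 13.5 = 2.81 g/cm^3

2.81


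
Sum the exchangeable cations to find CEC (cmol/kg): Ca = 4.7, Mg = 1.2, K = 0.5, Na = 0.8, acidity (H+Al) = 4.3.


Step 1: CEC = Ca + Mg + K + Na + (H+Al)
Step 2: CEC = 4.7 + 1.2 + 0.5 + 0.8 + 4.3
Step 3: CEC = 11.5 cmol/kg

11.5


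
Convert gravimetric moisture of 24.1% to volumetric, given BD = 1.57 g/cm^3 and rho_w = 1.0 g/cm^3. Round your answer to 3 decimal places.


Step 1: theta = (w / 100) * BD / rho_w
Step 2: theta = (24.1 / 100) * 1.57 / 1.0
Step 3: theta = 0.241 * 1.57
Step 4: theta = 0.378

0.378


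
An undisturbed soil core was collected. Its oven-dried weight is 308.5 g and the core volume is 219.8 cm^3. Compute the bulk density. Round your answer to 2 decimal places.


Step 1: Identify the formula: BD = dry mass / volume
Step 2: Substitute values: BD = 308.5 / 219.8
Step 3: BD = 1.4 g/cm^3

1.4


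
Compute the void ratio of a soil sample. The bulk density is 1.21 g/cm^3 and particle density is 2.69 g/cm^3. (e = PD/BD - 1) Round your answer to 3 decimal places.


Step 1: e = PD / BD - 1
Step 2: e = 2.69 / 1.21 - 1
Step 3: e = 2.22314 - 1
Step 4: e = 1.223

1.223


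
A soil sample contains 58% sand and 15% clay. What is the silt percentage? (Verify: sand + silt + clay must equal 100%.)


Step 1: sand + silt + clay = 100%
Step 2: silt = 100 - sand - clay
Step 3: silt = 100 - 58 - 15
Step 4: silt = 27%

27


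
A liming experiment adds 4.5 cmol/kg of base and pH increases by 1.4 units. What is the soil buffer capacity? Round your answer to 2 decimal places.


Step 1: BC = change in base / change in pH
Step 2: BC = 4.5 / 1.4
Step 3: BC = 3.21 cmol/(kg*pH unit)

3.21


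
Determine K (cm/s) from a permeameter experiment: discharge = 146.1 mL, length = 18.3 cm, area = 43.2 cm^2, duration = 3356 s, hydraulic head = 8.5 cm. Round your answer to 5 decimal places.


Step 1: K = Q * L / (A * t * h)
Step 2: Numerator = 146.1 * 18.3 = 2673.63
Step 3: Denominator = 43.2 * 3356 * 8.5 = 1232323.2
Step 4: K = 2673.63 / 1232323.2 = 0.00217 cm/s

0.00217


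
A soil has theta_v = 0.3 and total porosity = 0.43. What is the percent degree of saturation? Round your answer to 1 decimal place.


Step 1: S = 100 * theta_v / n
Step 2: S = 100 * 0.3 / 0.43
Step 3: S = 69.8%

69.8


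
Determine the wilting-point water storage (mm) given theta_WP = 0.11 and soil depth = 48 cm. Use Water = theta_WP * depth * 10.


Step 1: Water (mm) = theta_WP * depth * 10
Step 2: Water = 0.11 * 48 * 10
Step 3: Water = 52.8 mm

52.8


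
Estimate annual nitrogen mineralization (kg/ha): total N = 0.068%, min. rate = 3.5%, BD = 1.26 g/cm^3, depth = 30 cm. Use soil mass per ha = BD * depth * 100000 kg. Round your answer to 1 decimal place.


Step 1: Soil mass per ha = BD * depth * 100000 = 1.26 * 30 * 100000 = 3780000 kg
Step 2: Total N pool = soil mass * N%/100 = 3780000 * 0.068/100 = 2570.4 kg/ha
Step 3: N mineralized = N pool * rate%/100 = 2570.4 * 3.5/100 = 90.0 kg/ha/yr

90.0


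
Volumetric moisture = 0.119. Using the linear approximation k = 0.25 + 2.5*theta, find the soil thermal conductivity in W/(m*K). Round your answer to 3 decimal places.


Step 1: k = 0.25 + 2.5 * theta
Step 2: k = 0.25 + 2.5 * 0.119
Step 3: k = 0.25 + 0.298
Step 4: k = 0.548 W/(m*K)

0.548


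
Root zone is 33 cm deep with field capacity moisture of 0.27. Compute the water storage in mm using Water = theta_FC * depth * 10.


Step 1: Water (mm) = theta_FC * depth (cm) * 10
Step 2: Water = 0.27 * 33 * 10
Step 3: Water = 89.1 mm

89.1


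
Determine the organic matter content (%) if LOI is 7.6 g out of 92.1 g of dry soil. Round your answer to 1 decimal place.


Step 1: OM% = 100 * LOI / sample mass
Step 2: OM = 100 * 7.6 / 92.1
Step 3: OM = 8.3%

8.3


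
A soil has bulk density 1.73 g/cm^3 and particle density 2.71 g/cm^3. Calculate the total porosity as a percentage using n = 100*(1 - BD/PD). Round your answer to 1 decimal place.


Step 1: Formula: n = 100 * (1 - BD / PD)
Step 2: n = 100 * (1 - 1.73 / 2.71)
Step 3: n = 100 * (1 - 0.63838)
Step 4: n = 36.2%

36.2


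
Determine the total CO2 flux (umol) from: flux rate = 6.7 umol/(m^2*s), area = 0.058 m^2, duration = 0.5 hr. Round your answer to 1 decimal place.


Step 1: Convert time to seconds: 0.5 hr * 3600 = 1800.0 s
Step 2: Total = flux * area * time_s
Step 3: Total = 6.7 * 0.058 * 1800.0
Step 4: Total = 699.5 umol

699.5


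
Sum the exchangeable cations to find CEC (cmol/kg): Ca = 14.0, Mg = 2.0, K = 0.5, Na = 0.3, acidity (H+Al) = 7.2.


Step 1: CEC = Ca + Mg + K + Na + (H+Al)
Step 2: CEC = 14.0 + 2.0 + 0.5 + 0.3 + 7.2
Step 3: CEC = 24.0 cmol/kg

24.0


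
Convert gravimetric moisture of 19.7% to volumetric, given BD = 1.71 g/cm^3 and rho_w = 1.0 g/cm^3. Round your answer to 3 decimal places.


Step 1: theta = (w / 100) * BD / rho_w
Step 2: theta = (19.7 / 100) * 1.71 / 1.0
Step 3: theta = 0.197 * 1.71
Step 4: theta = 0.337

0.337


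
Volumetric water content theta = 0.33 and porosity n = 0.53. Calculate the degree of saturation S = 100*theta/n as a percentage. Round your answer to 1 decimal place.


Step 1: S = 100 * theta_v / n
Step 2: S = 100 * 0.33 / 0.53
Step 3: S = 62.3%

62.3


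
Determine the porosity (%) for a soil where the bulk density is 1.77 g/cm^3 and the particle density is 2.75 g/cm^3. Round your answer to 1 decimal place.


Step 1: Formula: n = 100 * (1 - BD / PD)
Step 2: n = 100 * (1 - 1.77 / 2.75)
Step 3: n = 100 * (1 - 0.64364)
Step 4: n = 35.6%

35.6


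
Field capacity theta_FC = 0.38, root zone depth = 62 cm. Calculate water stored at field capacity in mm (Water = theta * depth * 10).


Step 1: Water (mm) = theta_FC * depth (cm) * 10
Step 2: Water = 0.38 * 62 * 10
Step 3: Water = 235.6 mm

235.6


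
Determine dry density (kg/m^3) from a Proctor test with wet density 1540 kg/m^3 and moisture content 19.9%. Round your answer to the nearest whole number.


Step 1: Dry density = wet density / (1 + w/100)
Step 2: Dry density = 1540 / (1 + 19.9/100)
Step 3: Dry density = 1540 / 1.199
Step 4: Dry density = 1284 kg/m^3

1284


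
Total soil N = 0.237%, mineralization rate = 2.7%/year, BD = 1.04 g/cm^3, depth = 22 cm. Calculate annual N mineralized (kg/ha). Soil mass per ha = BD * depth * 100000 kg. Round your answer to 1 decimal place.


Step 1: Soil mass per ha = BD * depth * 100000 = 1.04 * 22 * 100000 = 2288000 kg
Step 2: Total N pool = soil mass * N%/100 = 2288000 * 0.237/100 = 5422.56 kg/ha
Step 3: N mineralized = N pool * rate%/100 = 5422.56 * 2.7/100 = 146.4 kg/ha/yr

146.4


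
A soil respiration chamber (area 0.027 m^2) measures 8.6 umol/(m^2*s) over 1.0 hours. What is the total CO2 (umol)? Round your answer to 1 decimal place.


Step 1: Convert time to seconds: 1.0 hr * 3600 = 3600.0 s
Step 2: Total = flux * area * time_s
Step 3: Total = 8.6 * 0.027 * 3600.0
Step 4: Total = 835.9 umol

835.9


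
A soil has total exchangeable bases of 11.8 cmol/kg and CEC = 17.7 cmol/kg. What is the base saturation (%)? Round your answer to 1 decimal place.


Step 1: BS = 100 * (sum of bases) / CEC
Step 2: BS = 100 * 11.8 / 17.7
Step 3: BS = 66.7%

66.7


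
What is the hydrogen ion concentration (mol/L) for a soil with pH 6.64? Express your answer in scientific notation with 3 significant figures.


Step 1: [H+] = 10^(-pH)
Step 2: [H+] = 10^(-6.64)
Step 3: [H+] = 2.29e-07 mol/L

2.29e-07


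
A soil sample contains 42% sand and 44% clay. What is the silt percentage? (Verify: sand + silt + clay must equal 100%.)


Step 1: sand + silt + clay = 100%
Step 2: silt = 100 - sand - clay
Step 3: silt = 100 - 42 - 44
Step 4: silt = 14%

14


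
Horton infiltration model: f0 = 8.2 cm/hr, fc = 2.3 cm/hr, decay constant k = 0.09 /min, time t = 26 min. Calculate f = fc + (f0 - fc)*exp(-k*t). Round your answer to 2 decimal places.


Step 1: f = fc + (f0 - fc) * exp(-k * t)
Step 2: exp(-0.09 * 26) = 0.096328
Step 3: f = 2.3 + (8.2 - 2.3) * 0.096328
Step 4: f = 2.3 + 5.9 * 0.096328
Step 5: f = 2.87 cm/hr

2.87


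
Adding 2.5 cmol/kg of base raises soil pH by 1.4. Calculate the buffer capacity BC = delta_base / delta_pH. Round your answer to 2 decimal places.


Step 1: BC = change in base / change in pH
Step 2: BC = 2.5 / 1.4
Step 3: BC = 1.79 cmol/(kg*pH unit)

1.79


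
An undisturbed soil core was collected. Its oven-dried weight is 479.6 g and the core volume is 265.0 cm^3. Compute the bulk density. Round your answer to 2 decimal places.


Step 1: Identify the formula: BD = dry mass / volume
Step 2: Substitute values: BD = 479.6 / 265.0
Step 3: BD = 1.81 g/cm^3

1.81


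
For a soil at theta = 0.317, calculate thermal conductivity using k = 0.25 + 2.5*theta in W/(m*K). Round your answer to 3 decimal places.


Step 1: k = 0.25 + 2.5 * theta
Step 2: k = 0.25 + 2.5 * 0.317
Step 3: k = 0.25 + 0.793
Step 4: k = 1.043 W/(m*K)

1.043


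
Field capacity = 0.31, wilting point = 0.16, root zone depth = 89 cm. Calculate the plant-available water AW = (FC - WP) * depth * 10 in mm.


Step 1: Available water = (FC - WP) * depth * 10
Step 2: AW = (0.31 - 0.16) * 89 * 10
Step 3: AW = 0.15 * 89 * 10
Step 4: AW = 133.5 mm

133.5


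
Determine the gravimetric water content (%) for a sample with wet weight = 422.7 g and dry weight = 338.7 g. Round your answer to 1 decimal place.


Step 1: Water mass = wet - dry = 422.7 - 338.7 = 84.0 g
Step 2: w = 100 * water mass / dry mass
Step 3: w = 100 * 84.0 / 338.7 = 24.8%

24.8


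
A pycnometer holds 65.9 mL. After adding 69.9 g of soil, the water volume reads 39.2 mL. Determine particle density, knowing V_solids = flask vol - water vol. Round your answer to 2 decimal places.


Step 1: Volume of solids = flask volume - water volume with soil
Step 2: V_solids = 65.9 - 39.2 = 26.7 mL
Step 3: Particle density = mass / V_solids = 69.9 / 26.7 = 2.62 g/cm^3

2.62


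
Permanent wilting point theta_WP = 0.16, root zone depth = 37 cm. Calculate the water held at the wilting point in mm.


Step 1: Water (mm) = theta_WP * depth * 10
Step 2: Water = 0.16 * 37 * 10
Step 3: Water = 59.2 mm

59.2


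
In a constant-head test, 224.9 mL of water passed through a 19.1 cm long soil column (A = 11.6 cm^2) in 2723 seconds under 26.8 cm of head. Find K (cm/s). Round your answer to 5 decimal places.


Step 1: K = Q * L / (A * t * h)
Step 2: Numerator = 224.9 * 19.1 = 4295.59
Step 3: Denominator = 11.6 * 2723 * 26.8 = 846526.24
Step 4: K = 4295.59 / 846526.24 = 0.00507 cm/s

0.00507


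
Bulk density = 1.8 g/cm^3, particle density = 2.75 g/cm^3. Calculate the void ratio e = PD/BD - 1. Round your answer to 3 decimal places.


Step 1: e = PD / BD - 1
Step 2: e = 2.75 / 1.8 - 1
Step 3: e = 1.52778 - 1
Step 4: e = 0.528

0.528


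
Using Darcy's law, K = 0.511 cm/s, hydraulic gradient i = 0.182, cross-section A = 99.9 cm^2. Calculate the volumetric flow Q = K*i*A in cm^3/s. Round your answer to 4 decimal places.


Step 1: Apply Darcy's law: Q = K * i * A
Step 2: Q = 0.511 * 0.182 * 99.9
Step 3: Q = 9.2909 cm^3/s

9.2909


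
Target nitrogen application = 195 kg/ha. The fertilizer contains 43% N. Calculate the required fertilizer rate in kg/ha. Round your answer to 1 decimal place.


Step 1: Fertilizer rate = target N / (N content / 100)
Step 2: Rate = 195 / (43 / 100)
Step 3: Rate = 195 / 0.43
Step 4: Rate = 453.5 kg/ha

453.5


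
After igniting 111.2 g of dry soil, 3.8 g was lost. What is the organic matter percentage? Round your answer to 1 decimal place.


Step 1: OM% = 100 * LOI / sample mass
Step 2: OM = 100 * 3.8 / 111.2
Step 3: OM = 3.4%

3.4


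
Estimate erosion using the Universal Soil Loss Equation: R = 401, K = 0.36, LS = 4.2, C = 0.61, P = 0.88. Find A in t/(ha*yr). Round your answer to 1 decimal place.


Step 1: A = R * K * LS * C * P
Step 2: R * K = 401 * 0.36 = 144.36
Step 3: (R*K) * LS = 144.36 * 4.2 = 606.312
Step 4: * C * P = 606.312 * 0.61 * 0.88 = 325.5
Step 5: A = 325.5 t/(ha*yr)

325.5


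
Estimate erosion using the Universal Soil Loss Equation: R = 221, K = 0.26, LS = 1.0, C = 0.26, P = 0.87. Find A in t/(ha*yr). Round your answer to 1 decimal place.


Step 1: A = R * K * LS * C * P
Step 2: R * K = 221 * 0.26 = 57.46
Step 3: (R*K) * LS = 57.46 * 1.0 = 57.46
Step 4: * C * P = 57.46 * 0.26 * 0.87 = 13.0
Step 5: A = 13.0 t/(ha*yr)

13.0


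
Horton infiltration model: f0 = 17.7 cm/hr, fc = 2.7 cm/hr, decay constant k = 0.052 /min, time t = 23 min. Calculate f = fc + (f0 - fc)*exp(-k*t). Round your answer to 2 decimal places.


Step 1: f = fc + (f0 - fc) * exp(-k * t)
Step 2: exp(-0.052 * 23) = 0.302401
Step 3: f = 2.7 + (17.7 - 2.7) * 0.302401
Step 4: f = 2.7 + 15.0 * 0.302401
Step 5: f = 7.24 cm/hr

7.24


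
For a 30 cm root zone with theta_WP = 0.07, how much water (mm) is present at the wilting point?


Step 1: Water (mm) = theta_WP * depth * 10
Step 2: Water = 0.07 * 30 * 10
Step 3: Water = 21.0 mm

21.0


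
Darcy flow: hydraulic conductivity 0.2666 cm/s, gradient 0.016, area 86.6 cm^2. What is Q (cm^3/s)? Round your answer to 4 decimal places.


Step 1: Apply Darcy's law: Q = K * i * A
Step 2: Q = 0.2666 * 0.016 * 86.6
Step 3: Q = 0.3694 cm^3/s

0.3694


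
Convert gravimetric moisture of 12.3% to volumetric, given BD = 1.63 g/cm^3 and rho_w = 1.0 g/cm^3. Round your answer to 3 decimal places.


Step 1: theta = (w / 100) * BD / rho_w
Step 2: theta = (12.3 / 100) * 1.63 / 1.0
Step 3: theta = 0.123 * 1.63
Step 4: theta = 0.2

0.2


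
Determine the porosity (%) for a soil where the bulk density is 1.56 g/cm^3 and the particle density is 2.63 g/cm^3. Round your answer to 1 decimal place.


Step 1: Formula: n = 100 * (1 - BD / PD)
Step 2: n = 100 * (1 - 1.56 / 2.63)
Step 3: n = 100 * (1 - 0.59316)
Step 4: n = 40.7%

40.7


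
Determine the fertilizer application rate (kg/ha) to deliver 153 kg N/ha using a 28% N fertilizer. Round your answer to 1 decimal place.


Step 1: Fertilizer rate = target N / (N content / 100)
Step 2: Rate = 153 / (28 / 100)
Step 3: Rate = 153 / 0.28
Step 4: Rate = 546.4 kg/ha

546.4


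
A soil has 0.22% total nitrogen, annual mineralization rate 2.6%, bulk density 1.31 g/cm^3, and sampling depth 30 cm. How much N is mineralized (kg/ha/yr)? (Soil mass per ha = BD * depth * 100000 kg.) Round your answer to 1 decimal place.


Step 1: Soil mass per ha = BD * depth * 100000 = 1.31 * 30 * 100000 = 3930000 kg
Step 2: Total N pool = soil mass * N%/100 = 3930000 * 0.22/100 = 8646.0 kg/ha
Step 3: N mineralized = N pool * rate%/100 = 8646.0 * 2.6/100 = 224.8 kg/ha/yr

224.8


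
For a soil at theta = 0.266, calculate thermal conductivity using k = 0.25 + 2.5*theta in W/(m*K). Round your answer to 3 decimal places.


Step 1: k = 0.25 + 2.5 * theta
Step 2: k = 0.25 + 2.5 * 0.266
Step 3: k = 0.25 + 0.665
Step 4: k = 0.915 W/(m*K)

0.915


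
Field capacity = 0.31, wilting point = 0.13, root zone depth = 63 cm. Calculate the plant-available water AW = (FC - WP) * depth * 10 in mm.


Step 1: Available water = (FC - WP) * depth * 10
Step 2: AW = (0.31 - 0.13) * 63 * 10
Step 3: AW = 0.18 * 63 * 10
Step 4: AW = 113.4 mm

113.4


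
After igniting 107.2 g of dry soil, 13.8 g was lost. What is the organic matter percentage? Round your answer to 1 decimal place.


Step 1: OM% = 100 * LOI / sample mass
Step 2: OM = 100 * 13.8 / 107.2
Step 3: OM = 12.9%

12.9


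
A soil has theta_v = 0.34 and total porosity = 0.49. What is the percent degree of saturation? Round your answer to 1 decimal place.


Step 1: S = 100 * theta_v / n
Step 2: S = 100 * 0.34 / 0.49
Step 3: S = 69.4%

69.4


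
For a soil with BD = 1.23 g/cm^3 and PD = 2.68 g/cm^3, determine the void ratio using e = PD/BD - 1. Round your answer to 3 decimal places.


Step 1: e = PD / BD - 1
Step 2: e = 2.68 / 1.23 - 1
Step 3: e = 2.17886 - 1
Step 4: e = 1.179

1.179


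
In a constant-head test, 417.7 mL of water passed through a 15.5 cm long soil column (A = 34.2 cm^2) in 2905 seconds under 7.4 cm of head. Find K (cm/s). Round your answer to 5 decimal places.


Step 1: K = Q * L / (A * t * h)
Step 2: Numerator = 417.7 * 15.5 = 6474.35
Step 3: Denominator = 34.2 * 2905 * 7.4 = 735197.4
Step 4: K = 6474.35 / 735197.4 = 0.00881 cm/s

0.00881


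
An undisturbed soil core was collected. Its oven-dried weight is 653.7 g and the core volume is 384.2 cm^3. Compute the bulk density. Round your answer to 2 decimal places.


Step 1: Identify the formula: BD = dry mass / volume
Step 2: Substitute values: BD = 653.7 / 384.2
Step 3: BD = 1.7 g/cm^3

1.7


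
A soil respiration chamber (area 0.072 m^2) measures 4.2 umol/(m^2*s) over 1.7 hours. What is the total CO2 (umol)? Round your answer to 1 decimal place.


Step 1: Convert time to seconds: 1.7 hr * 3600 = 6120.0 s
Step 2: Total = flux * area * time_s
Step 3: Total = 4.2 * 0.072 * 6120.0
Step 4: Total = 1850.7 umol

1850.7


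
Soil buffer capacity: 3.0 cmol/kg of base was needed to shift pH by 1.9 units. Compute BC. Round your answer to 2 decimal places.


Step 1: BC = change in base / change in pH
Step 2: BC = 3.0 / 1.9
Step 3: BC = 1.58 cmol/(kg*pH unit)

1.58


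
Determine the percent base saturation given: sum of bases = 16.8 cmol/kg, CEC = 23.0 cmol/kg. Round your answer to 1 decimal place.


Step 1: BS = 100 * (sum of bases) / CEC
Step 2: BS = 100 * 16.8 / 23.0
Step 3: BS = 73.0%

73.0
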